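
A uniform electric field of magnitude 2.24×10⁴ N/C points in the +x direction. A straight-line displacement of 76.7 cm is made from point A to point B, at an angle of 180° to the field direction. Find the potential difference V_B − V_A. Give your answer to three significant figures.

Only the component of displacement along E changes the potential: ΔV = −E·d·cosθ.
ΔV = −(2.24×10⁴ V/m)(0.767 m)cos180° = 1.72×10⁴ V.

1.72×10⁴ V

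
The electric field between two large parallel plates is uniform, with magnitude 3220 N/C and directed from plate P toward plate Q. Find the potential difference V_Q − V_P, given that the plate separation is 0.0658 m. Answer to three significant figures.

-212 V

In a uniform field, potential decreases in the direction of E: ΔV = −E·d for a displacement d parallel to E.
Going from P to Q is a displacement of 0.0658 m along the field, so V_Q − V_P = −Ed = -212 V.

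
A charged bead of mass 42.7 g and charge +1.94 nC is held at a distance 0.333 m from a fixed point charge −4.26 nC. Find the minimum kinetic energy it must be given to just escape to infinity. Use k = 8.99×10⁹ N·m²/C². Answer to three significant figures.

2.23×10⁻⁷ J

To just escape, total mechanical energy must reach zero at infinity: ½mv²_min + U = 0, so ½mv²_min = −U = |kQq|/r.
|U| = |kQq|/r = (8.99×10⁹ N·m²/C²)(4.26×10⁻⁹)(1.94×10⁻⁹)/(0.333) = 2.23×10⁻⁷ J.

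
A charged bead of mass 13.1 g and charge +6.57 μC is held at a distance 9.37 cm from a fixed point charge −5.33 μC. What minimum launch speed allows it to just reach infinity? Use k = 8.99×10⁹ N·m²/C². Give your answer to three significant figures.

22.6 m/s

To just escape, total mechanical energy must reach zero at infinity: ½mv²_min + U = 0, so ½mv²_min = −U = |kQq|/r.
|U| = |kQq|/r = (8.99×10⁹ N·m²/C²)(5.33×10⁻⁶)(6.57×10⁻⁶)/(0.0937) = 3.36 J.
v_min = √(2|U|/m) = √(2·3.36/0.0131) = 22.6 m/s.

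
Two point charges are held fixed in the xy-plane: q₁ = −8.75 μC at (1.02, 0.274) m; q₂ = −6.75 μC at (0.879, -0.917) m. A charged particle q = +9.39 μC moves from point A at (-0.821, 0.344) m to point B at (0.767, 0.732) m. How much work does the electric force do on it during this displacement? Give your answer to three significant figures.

The work done by the electric force is W_field = −ΔU = −q(V_B − V_A) = q(V_A − V_B).
At A: distances to the source charges are 1.84 m, 2.12 m; V_A = Σ kqᵢ/rᵢ = -7.14×10⁴ V.
At B: distances to the source charges are 0.523 m, 1.65 m; V_B = Σ kqᵢ/rᵢ = -1.87×10⁵ V.
ΔV = V_B − V_A = -1.16×10⁵ V.
W_field = −qΔV = −(9.39×10⁻⁶ C)(-1.16×10⁵ V) = 1.09 J.

1.09 J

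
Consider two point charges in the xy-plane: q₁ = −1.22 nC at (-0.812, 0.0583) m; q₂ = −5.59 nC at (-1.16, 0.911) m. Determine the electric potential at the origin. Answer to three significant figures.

-47.5 V

The total potential is the scalar sum of each charge's contribution, V = Σ kqᵢ/rᵢ.
Distances from the field point to each charge: r₁ = 0.814 m, r₂ = 1.47 m.
V = k[(-1.22×10⁻⁹)/(0.814) + (-5.59×10⁻⁹)/(1.47)] = -47.5 V.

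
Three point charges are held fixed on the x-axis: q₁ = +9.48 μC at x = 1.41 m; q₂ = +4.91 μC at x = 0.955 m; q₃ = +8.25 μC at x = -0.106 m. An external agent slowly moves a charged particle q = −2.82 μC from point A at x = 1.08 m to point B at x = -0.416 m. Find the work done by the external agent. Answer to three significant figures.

1.00 J

For quasistatic motion the external work equals the change in potential energy: W_ext = qΔV = q(V_B − V_A).
At A: distances to the source charges are 0.330 m, 0.125 m, 1.19 m; V_A = Σ kqᵢ/rᵢ = 6.74×10⁵ V.
At B: distances to the source charges are 1.83 m, 1.37 m, 0.310 m; V_B = Σ kqᵢ/rᵢ = 3.18×10⁵ V.
ΔV = V_B − V_A = -3.56×10⁵ V.
W_ext = qΔV = (-2.82×10⁻⁶ C)(-3.56×10⁵ V) = 1.00 J.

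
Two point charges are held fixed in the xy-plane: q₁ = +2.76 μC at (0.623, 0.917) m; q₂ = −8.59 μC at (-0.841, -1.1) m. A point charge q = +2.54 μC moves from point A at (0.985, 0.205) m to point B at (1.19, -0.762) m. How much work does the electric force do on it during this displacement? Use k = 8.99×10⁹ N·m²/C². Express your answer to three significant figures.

0.0512 J

The work done by the electric force is W_field = −ΔU = −q(V_B − V_A) = q(V_A − V_B).
At A: distances to the source charges are 0.799 m, 2.24 m; V_A = Σ kqᵢ/rᵢ = -3340 V.
At B: distances to the source charges are 1.77 m, 2.06 m; V_B = Σ kqᵢ/rᵢ = -2.35×10⁴ V.
ΔV = V_B − V_A = -2.02×10⁴ V.
W_field = −qΔV = −(2.54×10⁻⁶ C)(-2.02×10⁴ V) = 0.0512 J.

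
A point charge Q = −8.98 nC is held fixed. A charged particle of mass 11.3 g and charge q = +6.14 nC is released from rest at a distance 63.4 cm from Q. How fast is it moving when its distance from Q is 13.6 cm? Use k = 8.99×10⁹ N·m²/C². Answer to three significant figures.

0.0225 m/s

Only the electrostatic force acts, so mechanical energy is conserved: ½mv² = U₁ − U₂ = kQq(1/r₁ − 1/r₂).
U₁ − U₂ = (8.99×10⁹ N·m²/C²)(-8.98×10⁻⁹ C)(6.14×10⁻⁹ C)(1/0.634 − 1/0.136) = 2.86×10⁻⁶ J.
v = √(2·2.86×10⁻⁶/0.0113) = 0.0225 m/s.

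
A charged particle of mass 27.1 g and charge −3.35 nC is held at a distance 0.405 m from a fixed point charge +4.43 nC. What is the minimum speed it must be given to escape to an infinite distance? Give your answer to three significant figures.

4.93×10⁻³ m/s

To just escape, total mechanical energy must reach zero at infinity: ½mv²_min + U = 0, so ½mv²_min = −U = |kQq|/r.
|U| = |kQq|/r = (8.99×10⁹ N·m²/C²)(4.43×10⁻⁹)(3.35×10⁻⁹)/(0.405) = 3.29×10⁻⁷ J.
v_min = √(2|U|/m) = √(2·3.29×10⁻⁷/0.0271) = 4.93×10⁻³ m/s.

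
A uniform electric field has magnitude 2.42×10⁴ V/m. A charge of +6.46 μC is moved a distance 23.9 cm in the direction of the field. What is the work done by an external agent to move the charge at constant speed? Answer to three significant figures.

The potential change for a displacement 23.9 cm in the direction of the field is ΔV = −Ed = -5780 V.
W_ext = qΔV = -0.0374 J.

-0.0374 J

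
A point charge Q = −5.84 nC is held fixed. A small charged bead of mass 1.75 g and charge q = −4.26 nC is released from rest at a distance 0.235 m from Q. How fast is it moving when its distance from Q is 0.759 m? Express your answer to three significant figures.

0.0274 m/s

Only the electrostatic force acts, so mechanical energy is conserved: ½mv² = U₁ − U₂ = kQq(1/r₁ − 1/r₂).
U₁ − U₂ = (8.99×10⁹ N·m²/C²)(-5.84×10⁻⁹ C)(-4.26×10⁻⁹ C)(1/0.235 − 1/0.759) = 6.57×10⁻⁷ J.
v = √(2·6.57×10⁻⁷/1.75×10⁻³) = 0.0274 m/s.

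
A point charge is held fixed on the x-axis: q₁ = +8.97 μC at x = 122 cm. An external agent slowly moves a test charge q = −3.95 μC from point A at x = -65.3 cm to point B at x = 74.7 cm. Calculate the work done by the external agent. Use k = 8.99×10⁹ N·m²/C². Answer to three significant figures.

-0.503 J

For quasistatic motion the external work equals the change in potential energy: W_ext = qΔV = q(V_B − V_A).
At A: distance to the source charge is 1.87 m; V_A = kq₁/r = 4.31×10⁴ V.
At B: distance to the source charge is 0.473 m; V_B = kq₁/r = 1.70×10⁵ V.
ΔV = V_B − V_A = 1.27×10⁵ V.
W_ext = qΔV = (-3.95×10⁻⁶ C)(1.27×10⁵ V) = -0.503 J.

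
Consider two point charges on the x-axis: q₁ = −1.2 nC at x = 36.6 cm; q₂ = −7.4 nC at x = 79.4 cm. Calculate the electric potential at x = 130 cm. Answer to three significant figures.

The total potential is the scalar sum of each charge's contribution, V = Σ kqᵢ/rᵢ.
Distances from the field point to each charge: r₁ = 0.934 m, r₂ = 0.506 m.
V = k[(-1.20×10⁻⁹)/(0.934) + (-7.40×10⁻⁹)/(0.506)] = -143 V.

-143 V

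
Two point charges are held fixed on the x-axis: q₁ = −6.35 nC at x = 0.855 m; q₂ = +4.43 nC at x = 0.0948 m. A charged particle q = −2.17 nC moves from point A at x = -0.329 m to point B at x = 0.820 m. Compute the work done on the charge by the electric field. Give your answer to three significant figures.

-3.52×10⁻⁶ J

The work done by the electric force is W_field = −ΔU = −q(V_B − V_A) = q(V_A − V_B).
At A: distances to the source charges are 1.18 m, 0.424 m; V_A = Σ kqᵢ/rᵢ = 45.8 V.
At B: distances to the source charges are 0.0350 m, 0.725 m; V_B = Σ kqᵢ/rᵢ = -1580 V.
ΔV = V_B − V_A = -1620 V.
W_field = −qΔV = −(-2.17×10⁻⁹ C)(-1620 V) = -3.52×10⁻⁶ J.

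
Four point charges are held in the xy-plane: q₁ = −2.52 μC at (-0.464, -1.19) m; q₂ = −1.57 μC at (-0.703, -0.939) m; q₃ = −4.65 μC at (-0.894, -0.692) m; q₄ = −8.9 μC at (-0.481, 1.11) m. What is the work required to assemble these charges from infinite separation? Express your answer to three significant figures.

0.823 J

The work to assemble the configuration equals its total potential energy, U = Σ kqᵢqⱼ/rᵢⱼ over all pairs.
Pair separations: r₁₂ = 0.347 m, r₁₃ = 0.658 m, r₁₄ = 2.30 m, r₂₃ = 0.312 m, r₂₄ = 2.06 m, r₃₄ = 1.85 m.
Summing all 6 pair terms gives U = 0.823 J.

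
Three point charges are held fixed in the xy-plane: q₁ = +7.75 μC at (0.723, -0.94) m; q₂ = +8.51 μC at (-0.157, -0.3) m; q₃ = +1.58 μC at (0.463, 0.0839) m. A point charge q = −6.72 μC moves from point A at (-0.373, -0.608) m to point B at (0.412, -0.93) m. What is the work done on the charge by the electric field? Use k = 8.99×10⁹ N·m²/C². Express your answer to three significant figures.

The work done by the electric force is W_field = −ΔU = −q(V_B − V_A) = q(V_A − V_B).
At A: distances to the source charges are 1.15 m, 0.376 m, 1.09 m; V_A = Σ kqᵢ/rᵢ = 2.77×10⁵ V.
At B: distances to the source charges are 0.311 m, 0.849 m, 1.02 m; V_B = Σ kqᵢ/rᵢ = 3.28×10⁵ V.
ΔV = V_B − V_A = 5.07×10⁴ V.
W_field = −qΔV = −(-6.72×10⁻⁶ C)(5.07×10⁴ V) = 0.341 J.

0.341 J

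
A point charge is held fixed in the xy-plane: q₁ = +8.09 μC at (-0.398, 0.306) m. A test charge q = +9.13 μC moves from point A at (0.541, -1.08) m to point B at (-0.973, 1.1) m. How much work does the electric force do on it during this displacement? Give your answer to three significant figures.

-0.281 J

The work done by the electric force is W_field = −ΔU = −q(V_B − V_A) = q(V_A − V_B).
At A: distance to the source charge is 1.67 m; V_A = kq₁/r = 4.34×10⁴ V.
At B: distance to the source charge is 0.980 m; V_B = kq₁/r = 7.42×10⁴ V.
ΔV = V_B − V_A = 3.07×10⁴ V.
W_field = −qΔV = −(9.13×10⁻⁶ C)(3.07×10⁴ V) = -0.281 J.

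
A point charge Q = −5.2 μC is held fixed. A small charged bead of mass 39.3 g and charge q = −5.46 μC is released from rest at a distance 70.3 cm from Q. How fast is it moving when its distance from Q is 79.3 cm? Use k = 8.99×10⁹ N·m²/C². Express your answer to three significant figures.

Only the electrostatic force acts, so mechanical energy is conserved: ½mv² = U₁ − U₂ = kQq(1/r₁ − 1/r₂).
U₁ − U₂ = (8.99×10⁹ N·m²/C²)(-5.20×10⁻⁶ C)(-5.46×10⁻⁶ C)(1/0.703 − 1/0.793) = 0.0412 J.
v = √(2·0.0412/0.0393) = 1.45 m/s.

1.45 m/s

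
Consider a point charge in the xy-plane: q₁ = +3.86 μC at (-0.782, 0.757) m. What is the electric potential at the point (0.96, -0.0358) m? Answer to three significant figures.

1.81×10⁴ V

The total potential is the scalar sum of each charge's contribution, V = Σ kqᵢ/rᵢ.
Distances from the field point to each charge: r₁ = 1.91 m.
V = k[(3.86×10⁻⁶)/(1.91)] = 1.81×10⁴ V.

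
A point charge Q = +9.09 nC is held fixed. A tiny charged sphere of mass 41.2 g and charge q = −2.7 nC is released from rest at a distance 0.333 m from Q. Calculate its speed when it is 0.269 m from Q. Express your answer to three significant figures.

2.77×10⁻³ m/s

Only the electrostatic force acts, so mechanical energy is conserved: ½mv² = U₁ − U₂ = kQq(1/r₁ − 1/r₂).
U₁ − U₂ = (8.99×10⁹ N·m²/C²)(9.09×10⁻⁹ C)(-2.70×10⁻⁹ C)(1/0.333 − 1/0.269) = 1.58×10⁻⁷ J.
v = √(2·1.58×10⁻⁷/0.0412) = 2.77×10⁻³ m/s.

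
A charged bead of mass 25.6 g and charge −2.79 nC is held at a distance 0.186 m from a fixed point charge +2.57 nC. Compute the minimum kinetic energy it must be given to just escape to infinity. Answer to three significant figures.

To just escape, total mechanical energy must reach zero at infinity: ½mv²_min + U = 0, so ½mv²_min = −U = |kQq|/r.
|U| = |kQq|/r = (8.99×10⁹ N·m²/C²)(2.57×10⁻⁹)(2.79×10⁻⁹)/(0.186) = 3.47×10⁻⁷ J.

3.47×10⁻⁷ J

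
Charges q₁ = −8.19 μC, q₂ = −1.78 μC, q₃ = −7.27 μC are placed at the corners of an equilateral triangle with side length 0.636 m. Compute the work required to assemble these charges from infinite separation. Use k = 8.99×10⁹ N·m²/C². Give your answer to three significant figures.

1.23 J

The work to assemble the configuration equals its total potential energy, U = Σ kqᵢqⱼ/rᵢⱼ over all pairs.
All three pair separations equal the side length, 0.636 m.
U = (0.206) + (0.842) + (0.183) = 1.23 J.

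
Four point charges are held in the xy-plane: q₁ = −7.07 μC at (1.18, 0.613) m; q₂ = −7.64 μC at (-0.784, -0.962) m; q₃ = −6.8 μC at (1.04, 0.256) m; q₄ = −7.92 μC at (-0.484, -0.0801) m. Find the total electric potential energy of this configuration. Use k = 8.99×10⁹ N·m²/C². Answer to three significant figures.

The assembly work is the sum of pairwise potential energies, U = Σ_{i<j} kqᵢqⱼ/rᵢⱼ.
Pair separations: r₁₂ = 2.52 m, r₁₃ = 0.383 m, r₁₄ = 1.80 m, r₂₃ = 2.19 m, r₂₄ = 0.932 m, r₃₄ = 1.56 m.
Summing all 6 pair terms gives U = 2.71 J.

2.71 J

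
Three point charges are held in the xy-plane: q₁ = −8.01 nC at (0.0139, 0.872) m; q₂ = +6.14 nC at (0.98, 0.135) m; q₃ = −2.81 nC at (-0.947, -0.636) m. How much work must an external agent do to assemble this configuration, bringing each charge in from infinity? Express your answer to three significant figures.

The work to assemble the configuration equals its total potential energy, U = Σ kqᵢqⱼ/rᵢⱼ over all pairs.
Pair separations: r₁₂ = 1.22 m, r₁₃ = 1.79 m, r₂₃ = 2.08 m.
U = (-3.64×10⁻⁷) + (1.13×10⁻⁷) + (-7.47×10⁻⁸) = -3.25×10⁻⁷ J.

-3.25×10⁻⁷ J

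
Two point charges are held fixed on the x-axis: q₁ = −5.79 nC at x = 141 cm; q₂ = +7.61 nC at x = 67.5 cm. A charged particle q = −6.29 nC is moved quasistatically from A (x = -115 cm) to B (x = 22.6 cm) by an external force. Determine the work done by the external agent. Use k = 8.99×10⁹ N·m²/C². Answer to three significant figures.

For quasistatic motion the external work equals the change in potential energy: W_ext = qΔV = q(V_B − V_A).
At A: distances to the source charges are 2.56 m, 1.82 m; V_A = Σ kqᵢ/rᵢ = 17.2 V.
At B: distances to the source charges are 1.18 m, 0.449 m; V_B = Σ kqᵢ/rᵢ = 108 V.
ΔV = V_B − V_A = 91.3 V.
W_ext = qΔV = (-6.29×10⁻⁹ C)(91.3 V) = -5.74×10⁻⁷ J.

-5.74×10⁻⁷ J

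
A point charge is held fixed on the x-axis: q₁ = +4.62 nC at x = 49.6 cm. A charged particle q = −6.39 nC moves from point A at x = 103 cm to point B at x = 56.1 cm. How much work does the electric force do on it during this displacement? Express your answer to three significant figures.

3.59×10⁻⁶ J

The work done by the electric force is W_field = −ΔU = −q(V_B − V_A) = q(V_A − V_B).
At A: distance to the source charge is 0.534 m; V_A = kq₁/r = 77.8 V.
At B: distance to the source charge is 0.0650 m; V_B = kq₁/r = 639 V.
ΔV = V_B − V_A = 561 V.
W_field = −qΔV = −(-6.39×10⁻⁹ C)(561 V) = 3.59×10⁻⁶ J.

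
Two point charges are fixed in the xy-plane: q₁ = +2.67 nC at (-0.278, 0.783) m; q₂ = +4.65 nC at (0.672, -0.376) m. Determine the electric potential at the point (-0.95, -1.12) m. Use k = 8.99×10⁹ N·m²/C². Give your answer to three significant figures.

35.3 V

The total potential is the scalar sum of each charge's contribution, V = Σ kqᵢ/rᵢ.
Distances from the field point to each charge: r₁ = 2.02 m, r₂ = 1.78 m.
V = k[(2.67×10⁻⁹)/(2.02) + (4.65×10⁻⁹)/(1.78)] = 35.3 V.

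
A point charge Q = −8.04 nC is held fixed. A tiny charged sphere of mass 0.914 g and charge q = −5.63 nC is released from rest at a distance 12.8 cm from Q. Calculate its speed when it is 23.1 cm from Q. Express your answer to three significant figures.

Only the electrostatic force acts, so mechanical energy is conserved: ½mv² = U₁ − U₂ = kQq(1/r₁ − 1/r₂).
U₁ − U₂ = (8.99×10⁹ N·m²/C²)(-8.04×10⁻⁹ C)(-5.63×10⁻⁹ C)(1/0.128 − 1/0.231) = 1.42×10⁻⁶ J.
v = √(2·1.42×10⁻⁶/9.14×10⁻⁴) = 0.0557 m/s.

0.0557 m/s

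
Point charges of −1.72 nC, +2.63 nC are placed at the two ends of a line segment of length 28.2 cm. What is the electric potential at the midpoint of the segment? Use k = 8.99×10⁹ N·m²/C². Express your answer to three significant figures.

58.0 V

The total potential is the scalar sum of each charge's contribution, V = Σ kqᵢ/rᵢ.
Each charge is 0.141 m from the midpoint.
V = k[(-1.72×10⁻⁹)/(0.141) + (2.63×10⁻⁹)/(0.141)] = 58.0 V.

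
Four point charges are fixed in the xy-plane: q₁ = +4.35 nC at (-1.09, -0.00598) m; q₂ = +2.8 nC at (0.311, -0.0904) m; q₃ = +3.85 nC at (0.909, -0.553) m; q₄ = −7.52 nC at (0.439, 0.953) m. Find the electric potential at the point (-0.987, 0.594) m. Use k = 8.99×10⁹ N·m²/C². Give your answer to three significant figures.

Electric potential is a scalar, so the contributions from each charge add algebraically: V = Σ kqᵢ/rᵢ.
Distances from the field point to each charge: r₁ = 0.609 m, r₂ = 1.47 m, r₃ = 2.22 m, r₄ = 1.47 m.
V = k[(4.35×10⁻⁹)/(0.609) + (2.80×10⁻⁹)/(1.47) + (3.85×10⁻⁹)/(2.22) + (-7.52×10⁻⁹)/(1.47)] = 51.0 V.

51.0 V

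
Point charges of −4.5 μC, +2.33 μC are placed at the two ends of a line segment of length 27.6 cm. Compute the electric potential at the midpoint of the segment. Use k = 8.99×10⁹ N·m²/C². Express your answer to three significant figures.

The total potential is the scalar sum of each charge's contribution, V = Σ kqᵢ/rᵢ.
Each charge is 0.138 m from the midpoint.
V = k[(-4.50×10⁻⁶)/(0.138) + (2.33×10⁻⁶)/(0.138)] = -1.41×10⁵ V.

-1.41×10⁵ V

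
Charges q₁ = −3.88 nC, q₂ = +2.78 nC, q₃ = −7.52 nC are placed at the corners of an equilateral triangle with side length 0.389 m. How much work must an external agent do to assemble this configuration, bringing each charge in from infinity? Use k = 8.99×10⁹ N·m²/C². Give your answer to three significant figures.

The work to assemble the configuration equals its total potential energy, U = Σ kqᵢqⱼ/rᵢⱼ over all pairs.
All three pair separations equal the side length, 0.389 m.
U = (-2.49×10⁻⁷) + (6.74×10⁻⁷) + (-4.83×10⁻⁷) = -5.81×10⁻⁸ J.

-5.81×10⁻⁸ J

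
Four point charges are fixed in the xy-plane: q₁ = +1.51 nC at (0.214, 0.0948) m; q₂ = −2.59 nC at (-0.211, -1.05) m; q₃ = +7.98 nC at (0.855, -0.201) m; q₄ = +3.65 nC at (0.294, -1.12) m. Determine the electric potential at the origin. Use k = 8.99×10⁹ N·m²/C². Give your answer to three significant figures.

The total potential is the scalar sum of each charge's contribution, V = Σ kqᵢ/rᵢ.
Distances from the field point to each charge: r₁ = 0.234 m, r₂ = 1.07 m, r₃ = 0.878 m, r₄ = 1.16 m.
V = k[(1.51×10⁻⁹)/(0.234) + (-2.59×10⁻⁹)/(1.07) + (7.98×10⁻⁹)/(0.878) + (3.65×10⁻⁹)/(1.16)] = 146 V.

146 V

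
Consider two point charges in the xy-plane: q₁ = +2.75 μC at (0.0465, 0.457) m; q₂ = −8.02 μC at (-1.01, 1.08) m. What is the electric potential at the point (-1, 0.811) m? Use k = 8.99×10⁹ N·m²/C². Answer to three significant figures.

Electric potential is a scalar, so the contributions from each charge add algebraically: V = Σ kqᵢ/rᵢ.
Distances from the field point to each charge: r₁ = 1.10 m, r₂ = 0.269 m.
V = k[(2.75×10⁻⁶)/(1.10) + (-8.02×10⁻⁶)/(0.269)] = -2.45×10⁵ V.

-2.45×10⁵ V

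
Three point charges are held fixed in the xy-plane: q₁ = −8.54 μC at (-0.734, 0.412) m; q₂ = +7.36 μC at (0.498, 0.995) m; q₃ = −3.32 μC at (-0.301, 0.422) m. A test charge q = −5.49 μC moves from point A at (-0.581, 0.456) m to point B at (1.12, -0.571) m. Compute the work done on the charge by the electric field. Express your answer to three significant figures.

2.85 J

The work done by the electric force is W_field = −ΔU = −q(V_B − V_A) = q(V_A − V_B).
At A: distances to the source charges are 0.159 m, 1.21 m, 0.282 m; V_A = Σ kqᵢ/rᵢ = -5.33×10⁵ V.
At B: distances to the source charges are 2.10 m, 1.69 m, 1.73 m; V_B = Σ kqᵢ/rᵢ = -1.45×10⁴ V.
ΔV = V_B − V_A = 5.19×10⁵ V.
W_field = −qΔV = −(-5.49×10⁻⁶ C)(5.19×10⁵ V) = 2.85 J.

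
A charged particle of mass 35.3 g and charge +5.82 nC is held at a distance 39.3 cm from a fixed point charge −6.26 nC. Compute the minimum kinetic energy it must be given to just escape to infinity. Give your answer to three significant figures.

8.33×10⁻⁷ J

To just escape, total mechanical energy must reach zero at infinity: ½mv²_min + U = 0, so ½mv²_min = −U = |kQq|/r.
|U| = |kQq|/r = (8.99×10⁹ N·m²/C²)(6.26×10⁻⁹)(5.82×10⁻⁹)/(0.393) = 8.33×10⁻⁷ J.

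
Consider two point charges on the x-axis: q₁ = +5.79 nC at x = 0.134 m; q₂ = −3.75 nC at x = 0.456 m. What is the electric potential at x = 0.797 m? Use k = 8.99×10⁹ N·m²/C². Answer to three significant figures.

Electric potential is a scalar, so the contributions from each charge add algebraically: V = Σ kqᵢ/rᵢ.
Distances from the field point to each charge: r₁ = 0.663 m, r₂ = 0.341 m.
V = k[(5.79×10⁻⁹)/(0.663) + (-3.75×10⁻⁹)/(0.341)] = -20.4 V.

-20.4 V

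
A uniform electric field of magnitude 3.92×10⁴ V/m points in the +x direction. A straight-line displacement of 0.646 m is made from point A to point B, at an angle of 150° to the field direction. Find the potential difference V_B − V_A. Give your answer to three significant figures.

Only the component of displacement along E changes the potential: ΔV = −E·d·cosθ.
ΔV = −(3.92×10⁴ V/m)(0.646 m)cos150° = 2.19×10⁴ V.

2.19×10⁴ V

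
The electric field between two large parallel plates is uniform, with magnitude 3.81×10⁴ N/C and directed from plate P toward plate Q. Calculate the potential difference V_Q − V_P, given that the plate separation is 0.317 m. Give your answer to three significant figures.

In a uniform field, potential decreases in the direction of E: ΔV = −E·d for a displacement d parallel to E.
Going from P to Q is a displacement of 0.317 m along the field, so V_Q − V_P = −Ed = -1.21×10⁴ V.

-1.21×10⁴ V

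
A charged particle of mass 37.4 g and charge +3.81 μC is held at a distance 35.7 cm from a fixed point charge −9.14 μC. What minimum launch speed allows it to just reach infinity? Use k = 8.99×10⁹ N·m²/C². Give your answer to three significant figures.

To just escape, total mechanical energy must reach zero at infinity: ½mv²_min + U = 0, so ½mv²_min = −U = |kQq|/r.
|U| = |kQq|/r = (8.99×10⁹ N·m²/C²)(9.14×10⁻⁶)(3.81×10⁻⁶)/(0.357) = 0.877 J.
v_min = √(2|U|/m) = √(2·0.877/0.0374) = 6.85 m/s.

6.85 m/s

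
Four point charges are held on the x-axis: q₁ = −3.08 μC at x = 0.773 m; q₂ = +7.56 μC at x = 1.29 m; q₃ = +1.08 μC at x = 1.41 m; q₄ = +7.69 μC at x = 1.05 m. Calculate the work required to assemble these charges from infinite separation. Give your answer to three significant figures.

The work to assemble the configuration equals its total potential energy, U = Σ kqᵢqⱼ/rᵢⱼ over all pairs.
Pair separations: r₁₂ = 0.517 m, r₁₃ = 0.637 m, r₁₄ = 0.277 m, r₂₃ = 0.120 m, r₂₄ = 0.240 m, r₃₄ = 0.360 m.
Summing all 6 pair terms gives U = 1.78 J.

1.78 J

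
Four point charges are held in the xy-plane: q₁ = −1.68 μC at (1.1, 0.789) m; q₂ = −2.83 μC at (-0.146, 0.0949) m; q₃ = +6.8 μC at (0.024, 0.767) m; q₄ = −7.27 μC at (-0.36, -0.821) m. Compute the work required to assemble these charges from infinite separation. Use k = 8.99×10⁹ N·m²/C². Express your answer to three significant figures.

The assembly work is the sum of pairwise potential energies, U = Σ_{i<j} kqᵢqⱼ/rᵢⱼ.
Pair separations: r₁₂ = 1.43 m, r₁₃ = 1.08 m, r₁₄ = 2.17 m, r₂₃ = 0.693 m, r₂₄ = 0.941 m, r₃₄ = 1.63 m.
Summing all 6 pair terms gives U = -0.340 J.

-0.340 J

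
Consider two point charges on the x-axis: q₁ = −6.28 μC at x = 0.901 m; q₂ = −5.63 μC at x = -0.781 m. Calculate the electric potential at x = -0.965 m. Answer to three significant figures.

The total potential is the scalar sum of each charge's contribution, V = Σ kqᵢ/rᵢ.
Distances from the field point to each charge: r₁ = 1.87 m, r₂ = 0.184 m.
V = k[(-6.28×10⁻⁶)/(1.87) + (-5.63×10⁻⁶)/(0.184)] = -3.05×10⁵ V.

-3.05×10⁵ V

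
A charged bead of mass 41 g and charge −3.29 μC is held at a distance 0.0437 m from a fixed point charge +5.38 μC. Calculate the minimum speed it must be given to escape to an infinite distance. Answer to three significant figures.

13.3 m/s

To just escape, total mechanical energy must reach zero at infinity: ½mv²_min + U = 0, so ½mv²_min = −U = |kQq|/r.
|U| = |kQq|/r = (8.99×10⁹ N·m²/C²)(5.38×10⁻⁶)(3.29×10⁻⁶)/(0.0437) = 3.64 J.
v_min = √(2|U|/m) = √(2·3.64/0.0410) = 13.3 m/s.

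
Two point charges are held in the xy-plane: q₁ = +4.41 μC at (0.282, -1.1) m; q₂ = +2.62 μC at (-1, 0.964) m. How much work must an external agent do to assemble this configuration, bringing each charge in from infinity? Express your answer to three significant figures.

0.0428 J

The work to assemble the configuration equals its total potential energy, U = Σ kqᵢqⱼ/rᵢⱼ over all pairs.
Pair separations: r₁₂ = 2.43 m.
U = (0.0428) = 0.0428 J.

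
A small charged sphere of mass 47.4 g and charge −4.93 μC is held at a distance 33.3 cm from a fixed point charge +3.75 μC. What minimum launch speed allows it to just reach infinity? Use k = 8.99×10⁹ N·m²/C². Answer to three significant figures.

4.59 m/s

To just escape, total mechanical energy must reach zero at infinity: ½mv²_min + U = 0, so ½mv²_min = −U = |kQq|/r.
|U| = |kQq|/r = (8.99×10⁹ N·m²/C²)(3.75×10⁻⁶)(4.93×10⁻⁶)/(0.333) = 0.499 J.
v_min = √(2|U|/m) = √(2·0.499/0.0474) = 4.59 m/s.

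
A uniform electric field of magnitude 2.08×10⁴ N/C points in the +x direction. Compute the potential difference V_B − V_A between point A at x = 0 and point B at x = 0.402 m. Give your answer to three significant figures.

-8360 V

In a uniform field, potential decreases in the direction of E: V_B − V_A = −E·Δx.
V_B − V_A = −(2.08×10⁴ V/m)(0.402 m) = -8360 V.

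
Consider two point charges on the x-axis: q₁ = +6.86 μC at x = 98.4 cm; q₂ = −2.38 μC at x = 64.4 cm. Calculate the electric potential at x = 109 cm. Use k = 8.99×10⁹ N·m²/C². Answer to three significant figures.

5.34×10⁵ V

Electric potential is a scalar, so the contributions from each charge add algebraically: V = Σ kqᵢ/rᵢ.
Distances from the field point to each charge: r₁ = 0.106 m, r₂ = 0.446 m.
V = k[(6.86×10⁻⁶)/(0.106) + (-2.38×10⁻⁶)/(0.446)] = 5.34×10⁵ V.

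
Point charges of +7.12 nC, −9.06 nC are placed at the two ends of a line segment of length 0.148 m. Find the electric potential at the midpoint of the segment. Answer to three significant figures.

-236 V

The total potential is the scalar sum of each charge's contribution, V = Σ kqᵢ/rᵢ.
Each charge is 0.0740 m from the midpoint.
V = k[(7.12×10⁻⁹)/(0.0740) + (-9.06×10⁻⁹)/(0.0740)] = -236 V.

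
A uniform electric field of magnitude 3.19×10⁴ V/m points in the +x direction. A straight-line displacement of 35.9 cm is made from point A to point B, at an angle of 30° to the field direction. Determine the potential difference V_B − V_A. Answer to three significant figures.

-9920 V

Only the component of displacement along E changes the potential: ΔV = −E·d·cosθ.
ΔV = −(3.19×10⁴ V/m)(0.359 m)cos30° = -9920 V.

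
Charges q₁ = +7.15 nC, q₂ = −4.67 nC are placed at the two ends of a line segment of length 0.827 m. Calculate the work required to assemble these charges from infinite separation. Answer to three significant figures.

The work to assemble the configuration equals its total potential energy, U = Σ kqᵢqⱼ/rᵢⱼ over all pairs.
The separation is r = 0.827 m.
U = (-3.63×10⁻⁷) = -3.63×10⁻⁷ J.

-3.63×10⁻⁷ J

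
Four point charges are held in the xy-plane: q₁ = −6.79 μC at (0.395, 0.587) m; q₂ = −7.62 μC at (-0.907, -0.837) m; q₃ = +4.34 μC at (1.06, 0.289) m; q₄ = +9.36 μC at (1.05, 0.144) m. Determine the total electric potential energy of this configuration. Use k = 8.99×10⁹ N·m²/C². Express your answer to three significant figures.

The assembly work is the sum of pairwise potential energies, U = Σ_{i<j} kqᵢqⱼ/rᵢⱼ.
Pair separations: r₁₂ = 1.93 m, r₁₃ = 0.729 m, r₁₄ = 0.791 m, r₂₃ = 2.27 m, r₂₄ = 2.19 m, r₃₄ = 0.145 m.
Summing all 6 pair terms gives U = 1.24 J.

1.24 J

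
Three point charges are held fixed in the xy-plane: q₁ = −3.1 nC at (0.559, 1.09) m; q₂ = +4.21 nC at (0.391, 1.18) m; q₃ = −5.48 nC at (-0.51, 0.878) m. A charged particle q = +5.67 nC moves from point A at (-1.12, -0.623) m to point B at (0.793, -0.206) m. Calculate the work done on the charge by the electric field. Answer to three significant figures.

-1.10×10⁻⁸ J

The work done by the electric force is W_field = −ΔU = −q(V_B − V_A) = q(V_A − V_B).
At A: distances to the source charges are 2.40 m, 2.35 m, 1.62 m; V_A = Σ kqᵢ/rᵢ = -25.9 V.
At B: distances to the source charges are 1.32 m, 1.44 m, 1.69 m; V_B = Σ kqᵢ/rᵢ = -24.0 V.
ΔV = V_B − V_A = 1.94 V.
W_field = −qΔV = −(5.67×10⁻⁹ C)(1.94 V) = -1.10×10⁻⁸ J.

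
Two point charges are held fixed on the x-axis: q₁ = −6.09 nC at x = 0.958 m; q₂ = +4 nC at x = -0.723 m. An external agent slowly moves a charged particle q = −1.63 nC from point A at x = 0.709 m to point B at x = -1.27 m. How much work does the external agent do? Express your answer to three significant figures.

-3.85×10⁻⁷ J

For quasistatic motion the external work equals the change in potential energy: W_ext = qΔV = q(V_B − V_A).
At A: distances to the source charges are 0.249 m, 1.43 m; V_A = Σ kqᵢ/rᵢ = -195 V.
At B: distances to the source charges are 2.23 m, 0.547 m; V_B = Σ kqᵢ/rᵢ = 41.2 V.
ΔV = V_B − V_A = 236 V.
W_ext = qΔV = (-1.63×10⁻⁹ C)(236 V) = -3.85×10⁻⁷ J.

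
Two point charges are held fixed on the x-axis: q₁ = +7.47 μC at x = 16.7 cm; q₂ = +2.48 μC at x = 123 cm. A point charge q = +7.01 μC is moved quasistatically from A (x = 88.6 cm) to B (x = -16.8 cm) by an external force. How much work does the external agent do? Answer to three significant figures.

For quasistatic motion the external work equals the change in potential energy: W_ext = qΔV = q(V_B − V_A).
At A: distances to the source charges are 0.719 m, 0.344 m; V_A = Σ kqᵢ/rᵢ = 1.58×10⁵ V.
At B: distances to the source charges are 0.335 m, 1.40 m; V_B = Σ kqᵢ/rᵢ = 2.16×10⁵ V.
ΔV = V_B − V_A = 5.82×10⁴ V.
W_ext = qΔV = (7.01×10⁻⁶ C)(5.82×10⁴ V) = 0.408 J.

0.408 J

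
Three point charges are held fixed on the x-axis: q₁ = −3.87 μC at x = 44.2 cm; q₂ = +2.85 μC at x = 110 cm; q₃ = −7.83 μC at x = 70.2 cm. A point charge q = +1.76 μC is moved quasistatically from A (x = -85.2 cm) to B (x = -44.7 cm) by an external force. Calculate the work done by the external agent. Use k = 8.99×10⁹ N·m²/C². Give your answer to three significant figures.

-0.0436 J

For quasistatic motion the external work equals the change in potential energy: W_ext = qΔV = q(V_B − V_A).
At A: distances to the source charges are 1.29 m, 1.95 m, 1.55 m; V_A = Σ kqᵢ/rᵢ = -5.91×10⁴ V.
At B: distances to the source charges are 0.889 m, 1.55 m, 1.15 m; V_B = Σ kqᵢ/rᵢ = -8.38×10⁴ V.
ΔV = V_B − V_A = -2.48×10⁴ V.
W_ext = qΔV = (1.76×10⁻⁶ C)(-2.48×10⁴ V) = -0.0436 J.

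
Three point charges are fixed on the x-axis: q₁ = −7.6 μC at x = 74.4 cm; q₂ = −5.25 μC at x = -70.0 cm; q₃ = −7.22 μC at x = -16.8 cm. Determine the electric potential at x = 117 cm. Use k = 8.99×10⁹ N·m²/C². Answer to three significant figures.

-2.34×10⁵ V

Electric potential is a scalar, so the contributions from each charge add algebraically: V = Σ kqᵢ/rᵢ.
Distances from the field point to each charge: r₁ = 0.426 m, r₂ = 1.87 m, r₃ = 1.34 m.
V = k[(-7.60×10⁻⁶)/(0.426) + (-5.25×10⁻⁶)/(1.87) + (-7.22×10⁻⁶)/(1.34)] = -2.34×10⁵ V.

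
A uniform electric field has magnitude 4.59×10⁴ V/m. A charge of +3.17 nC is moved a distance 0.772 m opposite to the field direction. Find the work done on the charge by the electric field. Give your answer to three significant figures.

-1.12×10⁻⁴ J

The potential change for a displacement 0.772 m opposite to the field direction is ΔV = +Ed = 3.54×10⁴ V.
W_field = −qΔV = -1.12×10⁻⁴ J.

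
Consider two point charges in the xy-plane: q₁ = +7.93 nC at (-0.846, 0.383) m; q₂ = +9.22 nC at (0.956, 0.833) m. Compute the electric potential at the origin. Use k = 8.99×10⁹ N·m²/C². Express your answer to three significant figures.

142 V

The total potential is the scalar sum of each charge's contribution, V = Σ kqᵢ/rᵢ.
Distances from the field point to each charge: r₁ = 0.929 m, r₂ = 1.27 m.
V = k[(7.93×10⁻⁹)/(0.929) + (9.22×10⁻⁹)/(1.27)] = 142 V.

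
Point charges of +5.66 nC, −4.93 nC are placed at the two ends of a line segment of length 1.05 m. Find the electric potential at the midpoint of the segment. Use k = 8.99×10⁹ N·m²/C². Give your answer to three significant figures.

12.5 V

The total potential is the scalar sum of each charge's contribution, V = Σ kqᵢ/rᵢ.
Each charge is 0.525 m from the midpoint.
V = k[(5.66×10⁻⁹)/(0.525) + (-4.93×10⁻⁹)/(0.525)] = 12.5 V.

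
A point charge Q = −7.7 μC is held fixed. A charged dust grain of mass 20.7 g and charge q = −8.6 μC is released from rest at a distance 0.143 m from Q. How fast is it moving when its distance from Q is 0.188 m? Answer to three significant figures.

9.81 m/s

Only the electrostatic force acts, so mechanical energy is conserved: ½mv² = U₁ − U₂ = kQq(1/r₁ − 1/r₂).
U₁ − U₂ = (8.99×10⁹ N·m²/C²)(-7.70×10⁻⁶ C)(-8.60×10⁻⁶ C)(1/0.143 − 1/0.188) = 0.996 J.
v = √(2·0.996/0.0207) = 9.81 m/s.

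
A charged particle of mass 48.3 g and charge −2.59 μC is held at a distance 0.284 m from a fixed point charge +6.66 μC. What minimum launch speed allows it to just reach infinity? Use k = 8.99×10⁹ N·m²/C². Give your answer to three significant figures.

To just escape, total mechanical energy must reach zero at infinity: ½mv²_min + U = 0, so ½mv²_min = −U = |kQq|/r.
|U| = |kQq|/r = (8.99×10⁹ N·m²/C²)(6.66×10⁻⁶)(2.59×10⁻⁶)/(0.284) = 0.546 J.
v_min = √(2|U|/m) = √(2·0.546/0.0483) = 4.75 m/s.

4.75 m/s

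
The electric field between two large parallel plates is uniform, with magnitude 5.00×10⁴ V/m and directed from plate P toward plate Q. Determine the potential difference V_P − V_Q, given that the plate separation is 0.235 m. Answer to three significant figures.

1.18×10⁴ V

In a uniform field, potential decreases in the direction of E: ΔV = −E·d for a displacement d parallel to E.
Going from Q to P is a displacement of 0.235 m opposite to the field, so V_P − V_Q = +Ed = 1.18×10⁴ V.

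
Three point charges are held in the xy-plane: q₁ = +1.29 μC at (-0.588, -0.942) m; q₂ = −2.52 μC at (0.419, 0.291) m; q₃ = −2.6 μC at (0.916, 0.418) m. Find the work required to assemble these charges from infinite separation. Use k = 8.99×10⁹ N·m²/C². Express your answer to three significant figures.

The work to assemble the configuration equals its total potential energy, U = Σ kqᵢqⱼ/rᵢⱼ over all pairs.
Pair separations: r₁₂ = 1.59 m, r₁₃ = 2.03 m, r₂₃ = 0.513 m.
U = (-0.0184) + (-0.0149) + (0.115) = 0.0816 J.

0.0816 J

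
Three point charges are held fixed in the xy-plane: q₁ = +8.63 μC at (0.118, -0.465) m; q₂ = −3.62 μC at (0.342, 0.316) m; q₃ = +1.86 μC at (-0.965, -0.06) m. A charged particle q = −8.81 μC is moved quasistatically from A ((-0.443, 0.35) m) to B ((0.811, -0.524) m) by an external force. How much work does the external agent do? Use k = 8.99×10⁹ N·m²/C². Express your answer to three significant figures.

For quasistatic motion the external work equals the change in potential energy: W_ext = qΔV = q(V_B − V_A).
At A: distances to the source charges are 0.989 m, 0.786 m, 0.664 m; V_A = Σ kqᵢ/rᵢ = 6.22×10⁴ V.
At B: distances to the source charges are 0.696 m, 0.962 m, 1.84 m; V_B = Σ kqᵢ/rᵢ = 8.68×10⁴ V.
ΔV = V_B − V_A = 2.46×10⁴ V.
W_ext = qΔV = (-8.81×10⁻⁶ C)(2.46×10⁴ V) = -0.217 J.

-0.217 J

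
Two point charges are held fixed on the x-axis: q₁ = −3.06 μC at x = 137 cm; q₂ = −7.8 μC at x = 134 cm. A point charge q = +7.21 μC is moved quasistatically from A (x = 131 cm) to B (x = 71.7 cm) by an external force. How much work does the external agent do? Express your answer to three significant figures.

For quasistatic motion the external work equals the change in potential energy: W_ext = qΔV = q(V_B − V_A).
At A: distances to the source charges are 0.0600 m, 0.0300 m; V_A = Σ kqᵢ/rᵢ = -2.80×10⁶ V.
At B: distances to the source charges are 0.653 m, 0.623 m; V_B = Σ kqᵢ/rᵢ = -1.55×10⁵ V.
ΔV = V_B − V_A = 2.64×10⁶ V.
W_ext = qΔV = (7.21×10⁻⁶ C)(2.64×10⁶ V) = 19.0 J.

19.0 J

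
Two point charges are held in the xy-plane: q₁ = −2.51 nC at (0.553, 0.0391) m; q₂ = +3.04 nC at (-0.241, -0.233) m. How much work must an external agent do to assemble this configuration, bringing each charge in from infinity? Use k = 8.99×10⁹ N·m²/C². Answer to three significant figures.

-8.17×10⁻⁸ J

The assembly work is the sum of pairwise potential energies, U = Σ_{i<j} kqᵢqⱼ/rᵢⱼ.
Pair separations: r₁₂ = 0.839 m.
U = (-8.17×10⁻⁸) = -8.17×10⁻⁸ J.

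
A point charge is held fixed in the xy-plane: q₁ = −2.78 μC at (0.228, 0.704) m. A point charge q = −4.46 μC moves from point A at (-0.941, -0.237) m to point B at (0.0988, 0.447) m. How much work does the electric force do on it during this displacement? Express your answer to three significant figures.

-0.313 J

The work done by the electric force is W_field = −ΔU = −q(V_B − V_A) = q(V_A − V_B).
At A: distance to the source charge is 1.50 m; V_A = kq₁/r = -1.67×10⁴ V.
At B: distance to the source charge is 0.288 m; V_B = kq₁/r = -8.69×10⁴ V.
ΔV = V_B − V_A = -7.02×10⁴ V.
W_field = −qΔV = −(-4.46×10⁻⁶ C)(-7.02×10⁴ V) = -0.313 J.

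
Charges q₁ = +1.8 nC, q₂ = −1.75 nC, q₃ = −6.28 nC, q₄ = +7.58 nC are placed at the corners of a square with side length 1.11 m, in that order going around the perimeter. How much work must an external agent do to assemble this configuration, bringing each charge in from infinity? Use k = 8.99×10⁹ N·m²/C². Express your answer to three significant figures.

-3.52×10⁻⁷ J

The work to assemble the configuration equals its total potential energy, U = Σ kqᵢqⱼ/rᵢⱼ over all pairs.
The four side pairs have separation 1.11 m and the two diagonal pairs 1.57 m.
Summing all 6 pair terms gives U = -3.52×10⁻⁷ J.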